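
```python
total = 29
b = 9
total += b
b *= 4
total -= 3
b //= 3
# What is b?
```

Trace:
`total = 29` → total = 29
`b = 9` → b = 9
`total += b` → total = 38
`b *= 4` → b = 36
`total -= 3` → total = 35
`b //= 3` → b = 12
So b = 12

Answer: 12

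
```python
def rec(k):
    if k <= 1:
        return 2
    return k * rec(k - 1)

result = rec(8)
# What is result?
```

rec(8) = 8 * 7 * 6 * 5 * 4 * 3 * 2 * 2 = 80640

Answer: 80640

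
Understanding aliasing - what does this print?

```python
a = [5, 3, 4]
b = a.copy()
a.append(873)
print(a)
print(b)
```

Key concept: list.copy() creates independent copy.
Step by step:
`a = [5, 3, 4]` → a = [5, 3, 4]
`b = a.copy()` → b = [5, 3, 4]
`a.append(873)` → a = [5, 3, 4, 873]
`print(a)` → prints [5, 3, 4, 873]
`print(b)` → prints [5, 3, 4]

Answer:
[5, 3, 4, 873]
[5, 3, 4]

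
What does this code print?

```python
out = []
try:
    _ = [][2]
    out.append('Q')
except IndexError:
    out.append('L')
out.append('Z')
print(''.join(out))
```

Execution trace: 'L' (except IndexError) → 'Z' (after the try/except). Output: LZ

Answer: LZ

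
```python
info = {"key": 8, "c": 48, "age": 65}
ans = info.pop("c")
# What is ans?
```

Trace:
`info = {"key": 8, "c": 48, "age": 65}` → info = {'key': 8, 'c': 48, 'age': 65}
`ans = info.pop("c")` → info = {'key': 8, 'age': 65}; ans = 48
So ans = 48

Answer: 48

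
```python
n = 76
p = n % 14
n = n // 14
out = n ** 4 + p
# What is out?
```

Trace:
`n = 76` → n = 76
`p = n % 14` → p = 6
`n = n // 14` → n = 5
`out = n ** 4 + p` → out = 631
So out = 631

Answer: 631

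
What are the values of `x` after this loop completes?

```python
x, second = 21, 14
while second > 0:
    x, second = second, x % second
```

GCD of 21 and 14
`x` takes the values: 21 → 14 → 7

Answer: 7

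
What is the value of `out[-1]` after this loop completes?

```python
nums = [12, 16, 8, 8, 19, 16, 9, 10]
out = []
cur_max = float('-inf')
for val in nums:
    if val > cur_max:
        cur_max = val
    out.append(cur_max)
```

Running max ends at 19
`out` takes the values: [] → [12] → [12, 16] → [12, 16, 16] → [12, 16, 16, 16] → [12, 16, 16, 16, 19] → [12, 16, 16, 16, 19, 19] → [12, 16, 16, 16, 19, 19, 19] → [12, 16, 16, 16, 19, 19, 19, 19]
So `out[-1]` = 19

Answer: 19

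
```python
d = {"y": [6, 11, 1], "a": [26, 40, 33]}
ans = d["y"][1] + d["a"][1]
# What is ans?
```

Trace:
`d = {"y": [6, 11, 1], "a": [26, 40, 33]}` → d = {'y': [6, 11, 1], 'a': [26, 40, 33]}
`ans = d["y"][1] + d["a"][1]` → ans = 51
So ans = 51

Answer: 51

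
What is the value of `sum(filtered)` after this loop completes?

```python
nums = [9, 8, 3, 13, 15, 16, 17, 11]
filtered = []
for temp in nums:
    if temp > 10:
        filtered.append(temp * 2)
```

Sum of doubled values > 10
`filtered` takes the values: [] → [26] → [26, 30] → [26, 30, 32] → [26, 30, 32, 34] → [26, 30, 32, 34, 22]
So `sum(filtered)` = 144

Answer: 144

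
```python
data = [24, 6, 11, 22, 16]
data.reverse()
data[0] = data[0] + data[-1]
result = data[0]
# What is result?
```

Trace:
`data = [24, 6, 11, 22, 16]` → data = [24, 6, 11, 22, 16]
`data.reverse()` → data = [16, 22, 11, 6, 24]
`data[0] = data[0] + data[-1]` → data = [40, 22, 11, 6, 24]
`result = data[0]` → result = 40
So result = 40

Answer: 40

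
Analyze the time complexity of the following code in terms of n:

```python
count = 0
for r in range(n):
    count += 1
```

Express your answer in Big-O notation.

Each loop level contributes: n. Multiplying the contributions gives O(n).

Answer: O(n)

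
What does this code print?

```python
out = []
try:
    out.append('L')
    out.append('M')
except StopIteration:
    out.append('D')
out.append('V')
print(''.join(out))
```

Execution trace: 'L' (try body) → 'M' (try body, no exception) → 'V' (after the try/except). Output: LMV

Answer: LMV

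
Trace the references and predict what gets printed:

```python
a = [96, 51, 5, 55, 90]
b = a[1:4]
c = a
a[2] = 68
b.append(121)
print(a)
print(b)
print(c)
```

Key concept: slice vs alias.
Step by step:
`a = [96, 51, 5, 55, 90]` → a = [96, 51, 5, 55, 90]
`b = a[1:4]` → b = [51, 5, 55]
`c = a` → c = [96, 51, 5, 55, 90] (same object as a)
`a[2] = 68` → a = [96, 51, 68, 55, 90] (same object as c); c = [96, 51, 68, 55, 90] (same object as a)
`b.append(121)` → b = [51, 5, 55, 121]
`print(a)` → prints [96, 51, 68, 55, 90]
`print(b)` → prints [51, 5, 55, 121]
`print(c)` → prints [96, 51, 68, 55, 90]

Answer:
[96, 51, 68, 55, 90]
[51, 5, 55, 121]
[96, 51, 68, 55, 90]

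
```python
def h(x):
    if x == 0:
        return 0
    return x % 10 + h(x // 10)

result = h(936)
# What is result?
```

Sum of digits of 936: 6 + 3 + 9 = 18

Answer: 18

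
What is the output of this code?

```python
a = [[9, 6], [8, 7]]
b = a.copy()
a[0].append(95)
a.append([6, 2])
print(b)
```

Key concept: shallow copy with nested lists.
Step by step:
`a = [[9, 6], [8, 7]]` → a = [[9, 6], [8, 7]]
`b = a.copy()` → b = [[9, 6], [8, 7]]
`a[0].append(95)` → a = [[9, 6, 95], [8, 7]]; b = [[9, 6, 95], [8, 7]]
`a.append([6, 2])` → a = [[9, 6, 95], [8, 7], [6, 2]]
`print(b)` → prints [[9, 6, 95], [8, 7]]

Answer: [[9, 6, 95], [8, 7]]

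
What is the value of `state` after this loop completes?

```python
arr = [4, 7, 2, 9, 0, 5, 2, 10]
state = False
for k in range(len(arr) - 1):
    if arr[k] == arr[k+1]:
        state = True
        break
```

Check consecutive duplicates in [4, 7, 2, 9, 0, 5, 2, 10]
`state` takes the values: False

Answer: False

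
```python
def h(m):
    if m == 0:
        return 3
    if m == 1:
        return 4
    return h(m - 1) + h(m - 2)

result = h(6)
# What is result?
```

Build up from base cases: h(0)=3, h(1)=4, h(2)=7, h(3)=11, h(4)=18, h(5)=29, h(6)=47

Answer: 47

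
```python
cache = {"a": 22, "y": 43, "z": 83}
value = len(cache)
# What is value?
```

Trace:
`cache = {"a": 22, "y": 43, "z": 83}` → cache = {'a': 22, 'y': 43, 'z': 83}
`value = len(cache)` → value = 3
So value = 3

Answer: 3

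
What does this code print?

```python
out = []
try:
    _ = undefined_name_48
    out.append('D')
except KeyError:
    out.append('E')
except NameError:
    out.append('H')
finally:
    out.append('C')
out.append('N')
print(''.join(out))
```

Execution trace: 'H' (except NameError) → 'C' (finally) → 'N' (after the try/except). Output: HCN

Answer: HCN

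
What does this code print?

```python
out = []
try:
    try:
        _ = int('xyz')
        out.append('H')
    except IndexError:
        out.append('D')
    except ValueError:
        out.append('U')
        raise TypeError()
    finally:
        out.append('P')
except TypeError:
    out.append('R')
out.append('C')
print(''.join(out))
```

Execution trace: 'U' (except ValueError) → 'P' (finally) → 'R' (outer except TypeError) → 'C' (after the try/except). Output: UPRC

Answer: UPRC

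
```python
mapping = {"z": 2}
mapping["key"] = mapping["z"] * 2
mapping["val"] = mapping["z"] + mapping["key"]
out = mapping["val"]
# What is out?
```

Trace:
`mapping = {"z": 2}` → mapping = {'z': 2}
`mapping["key"] = mapping["z"] * 2` → mapping = {'z': 2, 'key': 4}
`mapping["val"] = mapping["z"] + mapping["key"]` → mapping = {'z': 2, 'key': 4, 'val': 6}
`out = mapping["val"]` → out = 6
So out = 6

Answer: 6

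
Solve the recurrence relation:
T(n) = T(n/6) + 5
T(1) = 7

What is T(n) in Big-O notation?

Each step divides n by 6 and adds 5. After log_6(n) steps we reach T(1)=7. So T(n) = 5·log_6(n) + 7 = O(log n).

Answer: O(log n)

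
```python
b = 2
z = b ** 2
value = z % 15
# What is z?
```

Trace:
`b = 2` → b = 2
`z = b ** 2` → z = 4
`value = z % 15` → value = 4
So z = 4

Answer: 4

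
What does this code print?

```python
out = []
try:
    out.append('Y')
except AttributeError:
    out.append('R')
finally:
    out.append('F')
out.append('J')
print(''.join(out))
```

Execution trace: 'Y' (try body, no exception) → 'F' (finally) → 'J' (after the try/except). Output: YFJ

Answer: YFJ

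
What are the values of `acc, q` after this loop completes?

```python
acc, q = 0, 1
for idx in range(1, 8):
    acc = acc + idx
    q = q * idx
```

Sum and factorial of 1 to 7
`acc, q` takes the values: (0, 1) → (1, 1) → (3, 1) → (3, 2) → (6, 2) → (6, 6) → (10, 6) → (10, 24) → (15, 24) → (15, 120) → (21, 120) → (21, 720) → (28, 720) → (28, 5040)

Answer: 28, 5040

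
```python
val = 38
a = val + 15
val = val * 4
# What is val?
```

Trace:
`val = 38` → val = 38
`a = val + 15` → a = 53
`val = val * 4` → val = 152
So val = 152

Answer: 152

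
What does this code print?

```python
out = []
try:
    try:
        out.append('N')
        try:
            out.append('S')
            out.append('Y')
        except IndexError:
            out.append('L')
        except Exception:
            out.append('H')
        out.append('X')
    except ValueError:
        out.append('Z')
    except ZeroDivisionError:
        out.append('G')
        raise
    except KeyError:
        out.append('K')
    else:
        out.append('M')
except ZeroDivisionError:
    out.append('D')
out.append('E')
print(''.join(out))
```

Execution trace: 'N' (try body) → 'S' (inner try body) → 'Y' (inner try body, no exception) → 'X' (try body, no exception) → 'M' (else) → 'E' (after the try/except). Output: NSYXME

Answer: NSYXME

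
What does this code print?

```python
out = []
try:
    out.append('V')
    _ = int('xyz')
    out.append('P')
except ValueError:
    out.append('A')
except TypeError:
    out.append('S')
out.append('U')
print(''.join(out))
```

Execution trace: 'V' (try body) → 'A' (except ValueError) → 'U' (after the try/except). Output: VAU

Answer: VAU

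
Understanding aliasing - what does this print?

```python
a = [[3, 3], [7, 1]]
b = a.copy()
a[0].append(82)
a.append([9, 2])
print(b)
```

Key concept: shallow copy with nested lists.
Step by step:
`a = [[3, 3], [7, 1]]` → a = [[3, 3], [7, 1]]
`b = a.copy()` → b = [[3, 3], [7, 1]]
`a[0].append(82)` → a = [[3, 3, 82], [7, 1]]; b = [[3, 3, 82], [7, 1]]
`a.append([9, 2])` → a = [[3, 3, 82], [7, 1], [9, 2]]
`print(b)` → prints [[3, 3, 82], [7, 1]]

Answer: [[3, 3, 82], [7, 1]]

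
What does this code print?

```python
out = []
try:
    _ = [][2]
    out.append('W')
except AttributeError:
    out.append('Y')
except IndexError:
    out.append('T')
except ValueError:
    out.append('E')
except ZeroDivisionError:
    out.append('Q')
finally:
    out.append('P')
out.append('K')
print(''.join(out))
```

Execution trace: 'T' (except IndexError) → 'P' (finally) → 'K' (after the try/except). Output: TPK

Answer: TPK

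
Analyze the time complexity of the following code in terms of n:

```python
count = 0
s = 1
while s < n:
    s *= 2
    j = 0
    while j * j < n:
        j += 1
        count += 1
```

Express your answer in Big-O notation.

Each loop level contributes: log n × √n. Multiplying the contributions gives O(√n log n).

Answer: O(√n log n)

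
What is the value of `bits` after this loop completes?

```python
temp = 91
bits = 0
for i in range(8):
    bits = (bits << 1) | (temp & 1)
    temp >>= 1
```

Reverse lowest 8 bits of 91
`bits` takes the values: 0 → 1 → 3 → 6 → 13 → 27 → 54 → 109 → 218

Answer: 218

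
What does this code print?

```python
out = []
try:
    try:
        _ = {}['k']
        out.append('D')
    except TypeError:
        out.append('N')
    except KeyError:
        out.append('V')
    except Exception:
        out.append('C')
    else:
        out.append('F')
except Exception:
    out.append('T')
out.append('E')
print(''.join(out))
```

Execution trace: 'V' (inner except KeyError) → 'E' (after the try/except). Output: VE

Answer: VE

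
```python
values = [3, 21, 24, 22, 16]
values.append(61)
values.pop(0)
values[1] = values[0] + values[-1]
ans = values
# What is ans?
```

Trace:
`values = [3, 21, 24, 22, 16]` → values = [3, 21, 24, 22, 16]
`values.append(61)` → values = [3, 21, 24, 22, 16, 61]
`values.pop(0)` → values = [21, 24, 22, 16, 61]
`values[1] = values[0] + values[-1]` → values = [21, 82, 22, 16, 61]
`ans = values` → ans = [21, 82, 22, 16, 61]
So ans = [21, 82, 22, 16, 61]

Answer: [21, 82, 22, 16, 61]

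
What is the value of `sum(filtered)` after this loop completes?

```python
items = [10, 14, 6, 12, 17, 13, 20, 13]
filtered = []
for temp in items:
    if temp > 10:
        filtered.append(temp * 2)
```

Sum of doubled values > 10
`filtered` takes the values: [] → [28] → [28, 24] → [28, 24, 34] → [28, 24, 34, 26] → [28, 24, 34, 26, 40] → [28, 24, 34, 26, 40, 26]
So `sum(filtered)` = 178

Answer: 178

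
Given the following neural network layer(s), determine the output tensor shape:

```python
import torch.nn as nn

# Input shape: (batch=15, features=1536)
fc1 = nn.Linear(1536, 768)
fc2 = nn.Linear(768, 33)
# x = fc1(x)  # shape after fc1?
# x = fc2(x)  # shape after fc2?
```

Input: (15, 1536) -> after fc1: (15, 768) -> Output: (15, 33)

Answer: (15, 33)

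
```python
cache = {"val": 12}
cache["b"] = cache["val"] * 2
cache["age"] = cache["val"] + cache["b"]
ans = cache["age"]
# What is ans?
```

Trace:
`cache = {"val": 12}` → cache = {'val': 12}
`cache["b"] = cache["val"] * 2` → cache = {'val': 12, 'b': 24}
`cache["age"] = cache["val"] + cache["b"]` → cache = {'val': 12, 'b': 24, 'age': 36}
`ans = cache["age"]` → ans = 36
So ans = 36

Answer: 36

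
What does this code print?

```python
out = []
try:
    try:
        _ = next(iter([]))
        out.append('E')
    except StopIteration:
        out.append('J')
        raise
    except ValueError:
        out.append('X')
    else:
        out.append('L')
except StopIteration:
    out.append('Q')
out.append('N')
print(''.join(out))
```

Execution trace: 'J' (inner except StopIteration) → 'Q' (outer except StopIteration) → 'N' (after the try/except). Output: JQN

Answer: JQN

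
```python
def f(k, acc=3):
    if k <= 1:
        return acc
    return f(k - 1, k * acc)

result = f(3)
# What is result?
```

Accumulator trace (n, acc): (3, 3) -> (2, 9) -> (1, 18) -> return 18

Answer: 18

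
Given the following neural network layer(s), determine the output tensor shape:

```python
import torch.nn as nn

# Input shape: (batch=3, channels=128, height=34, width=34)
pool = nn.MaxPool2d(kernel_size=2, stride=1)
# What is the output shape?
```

Input: (3, 128, 34, 34) -> Output: (3, 128, 33, 33)

Answer: (3, 128, 33, 33)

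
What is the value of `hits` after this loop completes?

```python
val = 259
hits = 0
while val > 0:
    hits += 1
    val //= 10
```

Count digits by repeated division by 10
`hits` takes the values: 0 → 1 → 2 → 3

Answer: 3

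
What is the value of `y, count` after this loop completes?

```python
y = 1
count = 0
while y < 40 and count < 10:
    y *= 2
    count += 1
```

Double until >= 40 or 10 iterations
`y, count` takes the values: (1, 0) → (2, 0) → (2, 1) → (4, 1) → (4, 2) → (8, 2) → (8, 3) → (16, 3) → (16, 4) → (32, 4) → (32, 5) → (64, 5) → (64, 6)

Answer: 64, 6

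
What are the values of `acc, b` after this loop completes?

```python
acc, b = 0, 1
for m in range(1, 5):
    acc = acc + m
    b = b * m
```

Sum and factorial of 1 to 4
`acc, b` takes the values: (0, 1) → (1, 1) → (3, 1) → (3, 2) → (6, 2) → (6, 6) → (10, 6) → (10, 24)

Answer: 10, 24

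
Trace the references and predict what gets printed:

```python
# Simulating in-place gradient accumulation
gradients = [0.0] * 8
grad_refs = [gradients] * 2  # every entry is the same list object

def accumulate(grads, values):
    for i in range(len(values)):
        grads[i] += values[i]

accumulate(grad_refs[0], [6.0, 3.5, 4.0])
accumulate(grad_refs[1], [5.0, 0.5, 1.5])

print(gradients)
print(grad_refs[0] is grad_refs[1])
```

Key concept: gradient accumulation aliasing.
Step by step:
`gradients = [0.0] * 8` → gradients = [0.0, 0.0, 0.0, 0.0, 0.0, 0.0, 0.0, 0.0]
`grad_refs = [gradients] * 2` → grad_refs = [[0.0, 0.0, 0.0, 0.0, 0.0, 0.0, 0.0, 0.0], [0.0, 0.0, 0.0, 0.0, 0.0, 0.0, 0.0, 0.0]]
`accumulate(grad_refs[0], [6.0, 3.5, 4.0])` → gradients = [6.0, 3.5, 4.0, 0.0, 0.0, 0.0, 0.0, 0.0]; grad_refs = [[6.0, 3.5, 4.0, 0.0, 0.0, 0.0, 0.0, 0.0], [6.0, 3.5, 4.0, 0.0, 0.0, 0.0, 0.0, 0.0]]
`accumulate(grad_refs[1], [5.0, 0.5, 1.5])` → gradients = [11.0, 4.0, 5.5, 0.0, 0.0, 0.0, 0.0, 0.0]; grad_refs = [[11.0, 4.0, 5.5, 0.0, 0.0, 0.0, 0.0, 0.0], [11.0, 4.0, 5.5, 0.0, 0.0, 0.0, 0.0, 0.0]]
`print(gradients)` → prints [11.0, 4.0, 5.5, 0.0, 0.0, 0.0, 0.0, 0.0]
`print(grad_refs[0] is grad_refs[1])` → prints True

Answer:
[11.0, 4.0, 5.5, 0.0, 0.0, 0.0, 0.0, 0.0]
True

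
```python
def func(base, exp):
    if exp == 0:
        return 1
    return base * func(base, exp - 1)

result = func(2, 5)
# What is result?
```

func(2, 5) = 2 * 2 * 2 * 2 * 2 = 32

Answer: 32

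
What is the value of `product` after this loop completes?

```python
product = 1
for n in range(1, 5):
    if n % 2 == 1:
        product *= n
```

Product of odd numbers 1 to 4
`product` takes the values: 1 → 3

Answer: 3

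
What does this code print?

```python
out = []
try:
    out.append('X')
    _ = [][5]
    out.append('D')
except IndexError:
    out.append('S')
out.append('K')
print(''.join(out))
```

Execution trace: 'X' (try body) → 'S' (except IndexError) → 'K' (after the try/except). Output: XSK

Answer: XSK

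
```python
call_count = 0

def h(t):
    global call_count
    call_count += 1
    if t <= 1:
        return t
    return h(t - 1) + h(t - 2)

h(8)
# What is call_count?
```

Calls(t) = 1 + Calls(t-1) + Calls(t-2); Calls(0)=Calls(1)=1. For t=8 this gives 67.

Answer: 67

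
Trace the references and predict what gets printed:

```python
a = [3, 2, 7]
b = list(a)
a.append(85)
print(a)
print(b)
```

Key concept: list() constructor creates copy.
Step by step:
`a = [3, 2, 7]` → a = [3, 2, 7]
`b = list(a)` → b = [3, 2, 7]
`a.append(85)` → a = [3, 2, 7, 85]
`print(a)` → prints [3, 2, 7, 85]
`print(b)` → prints [3, 2, 7]

Answer:
[3, 2, 7, 85]
[3, 2, 7]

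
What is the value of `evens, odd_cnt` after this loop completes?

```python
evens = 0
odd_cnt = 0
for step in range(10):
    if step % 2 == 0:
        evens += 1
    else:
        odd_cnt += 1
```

Count evens and odds in range(10)
`evens, odd_cnt` takes the values: (0, 0) → (1, 0) → (1, 1) → (2, 1) → (2, 2) → (3, 2) → (3, 3) → (4, 3) → (4, 4) → (5, 4) → (5, 5)

Answer: 5, 5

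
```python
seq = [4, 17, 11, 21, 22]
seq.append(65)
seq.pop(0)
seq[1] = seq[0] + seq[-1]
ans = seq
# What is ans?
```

Trace:
`seq = [4, 17, 11, 21, 22]` → seq = [4, 17, 11, 21, 22]
`seq.append(65)` → seq = [4, 17, 11, 21, 22, 65]
`seq.pop(0)` → seq = [17, 11, 21, 22, 65]
`seq[1] = seq[0] + seq[-1]` → seq = [17, 82, 21, 22, 65]
`ans = seq` → ans = [17, 82, 21, 22, 65]
So ans = [17, 82, 21, 22, 65]

Answer: [17, 82, 21, 22, 65]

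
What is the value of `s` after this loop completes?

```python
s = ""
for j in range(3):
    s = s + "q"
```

Repeat 'q' 3 times
`s` takes the values: "" → "q" → "qq" → "qqq"

Answer: "qqq"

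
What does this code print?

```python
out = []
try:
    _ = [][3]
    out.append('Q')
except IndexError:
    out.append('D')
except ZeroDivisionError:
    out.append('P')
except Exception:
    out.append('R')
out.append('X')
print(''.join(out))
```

Execution trace: 'D' (except IndexError) → 'X' (after the try/except). Output: DX

Answer: DX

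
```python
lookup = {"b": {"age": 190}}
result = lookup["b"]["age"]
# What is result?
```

Trace:
`lookup = {"b": {"age": 190}}` → lookup = {'b': {'age': 190}}
`result = lookup["b"]["age"]` → result = 190
So result = 190

Answer: 190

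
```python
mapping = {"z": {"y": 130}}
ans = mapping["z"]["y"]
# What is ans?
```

Trace:
`mapping = {"z": {"y": 130}}` → mapping = {'z': {'y': 130}}
`ans = mapping["z"]["y"]` → ans = 130
So ans = 130

Answer: 130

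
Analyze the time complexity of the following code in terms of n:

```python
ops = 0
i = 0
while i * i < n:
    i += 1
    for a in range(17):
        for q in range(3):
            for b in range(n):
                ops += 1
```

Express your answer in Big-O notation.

Each loop level contributes: √n × 1 × 1 × n. Multiplying the contributions gives O(n√n).

Answer: O(n√n)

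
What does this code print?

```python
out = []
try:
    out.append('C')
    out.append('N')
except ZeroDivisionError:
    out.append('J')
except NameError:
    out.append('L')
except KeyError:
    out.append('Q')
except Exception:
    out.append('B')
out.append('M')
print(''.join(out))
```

Execution trace: 'C' (try body) → 'N' (try body, no exception) → 'M' (after the try/except). Output: CNM

Answer: CNM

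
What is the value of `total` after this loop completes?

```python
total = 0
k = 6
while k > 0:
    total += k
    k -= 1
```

Sum 6 down to 1
`total` takes the values: 0 → 6 → 11 → 15 → 18 → 20 → 21

Answer: 21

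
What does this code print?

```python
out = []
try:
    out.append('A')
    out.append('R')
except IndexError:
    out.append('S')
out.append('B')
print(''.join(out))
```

Execution trace: 'A' (try body) → 'R' (try body, no exception) → 'B' (after the try/except). Output: ARB

Answer: ARB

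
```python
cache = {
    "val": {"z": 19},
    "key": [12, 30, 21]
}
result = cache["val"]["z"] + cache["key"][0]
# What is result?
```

Trace:
`cache = { ...` → cache = {'val': {'z': 19}, 'key': [12, 30, 21]}
`result = cache["val"]["z"] + cache["key"][0]` → result = 31
So result = 31

Answer: 31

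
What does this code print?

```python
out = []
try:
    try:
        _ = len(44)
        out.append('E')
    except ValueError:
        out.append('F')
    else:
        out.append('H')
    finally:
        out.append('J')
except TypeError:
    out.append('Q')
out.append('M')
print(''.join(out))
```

Execution trace: 'J' (finally) → 'Q' (outer except TypeError) → 'M' (after the try/except). Output: JQM

Answer: JQM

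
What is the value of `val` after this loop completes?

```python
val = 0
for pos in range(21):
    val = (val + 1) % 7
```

Increment mod 7, 21 times = 0
`val` takes the values: 0 → 1 → 2 → 3 → 4 → 5 → 6 → 0 → 1 → 2 → 3 → 4 → 5 → 6 → 0 → 1 → 2 → 3 → 4 → 5 → 6 → 0

Answer: 0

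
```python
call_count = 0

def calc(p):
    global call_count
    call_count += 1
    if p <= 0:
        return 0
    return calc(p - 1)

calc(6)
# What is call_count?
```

Linear recursion stepping by 1: 7 calls from p=6 down to ≤0.

Answer: 7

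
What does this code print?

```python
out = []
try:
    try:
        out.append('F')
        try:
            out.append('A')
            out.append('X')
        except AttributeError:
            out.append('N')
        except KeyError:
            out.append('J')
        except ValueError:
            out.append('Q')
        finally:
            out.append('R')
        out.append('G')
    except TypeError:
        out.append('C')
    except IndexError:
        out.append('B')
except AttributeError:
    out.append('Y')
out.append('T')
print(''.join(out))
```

Execution trace: 'F' (try body) → 'A' (inner try body) → 'X' (inner try body, no exception) → 'R' (inner finally) → 'G' (try body, no exception) → 'T' (after the try/except). Output: FAXRGT

Answer: FAXRGT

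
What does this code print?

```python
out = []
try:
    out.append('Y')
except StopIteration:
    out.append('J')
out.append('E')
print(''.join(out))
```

Execution trace: 'Y' (try body, no exception) → 'E' (after the try/except). Output: YE

Answer: YE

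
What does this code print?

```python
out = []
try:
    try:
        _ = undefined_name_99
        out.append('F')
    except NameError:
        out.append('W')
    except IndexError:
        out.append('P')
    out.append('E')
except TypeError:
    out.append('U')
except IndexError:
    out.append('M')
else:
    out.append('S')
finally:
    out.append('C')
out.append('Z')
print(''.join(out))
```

Execution trace: 'W' (inner except NameError) → 'E' (try body, no exception) → 'S' (else) → 'C' (finally) → 'Z' (after the try/except). Output: WESCZ

Answer: WESCZ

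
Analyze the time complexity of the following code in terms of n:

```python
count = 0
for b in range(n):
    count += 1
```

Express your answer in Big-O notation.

Each loop level contributes: n. Multiplying the contributions gives O(n).

Answer: O(n)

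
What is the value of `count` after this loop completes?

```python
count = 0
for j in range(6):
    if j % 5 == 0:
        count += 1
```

Count numbers divisible by 5 in range(6)
`count` takes the values: 0 → 1 → 2

Answer: 2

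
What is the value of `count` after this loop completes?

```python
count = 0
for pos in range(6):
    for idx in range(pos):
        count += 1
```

Triangle number: 0+1+2+...+5
`count` takes the values: 0 → 1 → 2 → 3 → 4 → 5 → 6 → 7 → 8 → 9 → 10 → 11 → 12 → 13 → 14 → 15

Answer: 15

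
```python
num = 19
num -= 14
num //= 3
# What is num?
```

Trace:
`num = 19` → num = 19
`num -= 14` → num = 5
`num //= 3` → num = 1
So num = 1

Answer: 1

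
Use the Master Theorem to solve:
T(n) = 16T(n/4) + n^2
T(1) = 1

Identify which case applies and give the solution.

a=16, b=4, f(n)=n^2. log_4(16) = 2. Since c=2 = 2, Case 2 applies: T(n) = Θ(n^log_b(a) · log n) = O(n^2 log n).

Answer: O(n^2 log n) - Case 2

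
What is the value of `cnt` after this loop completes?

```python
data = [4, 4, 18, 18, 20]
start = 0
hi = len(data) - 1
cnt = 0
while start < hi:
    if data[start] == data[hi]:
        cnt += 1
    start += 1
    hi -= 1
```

Count matching pairs from ends
`cnt` takes the values: 0

Answer: 0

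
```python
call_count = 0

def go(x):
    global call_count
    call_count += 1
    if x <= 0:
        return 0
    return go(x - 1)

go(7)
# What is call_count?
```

Linear recursion stepping by 1: 8 calls from x=7 down to ≤0.

Answer: 8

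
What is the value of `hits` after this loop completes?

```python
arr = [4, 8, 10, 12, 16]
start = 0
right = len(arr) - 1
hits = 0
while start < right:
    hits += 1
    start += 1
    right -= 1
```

Iterations until pointers meet (list length 5)
`hits` takes the values: 0 → 1 → 2

Answer: 2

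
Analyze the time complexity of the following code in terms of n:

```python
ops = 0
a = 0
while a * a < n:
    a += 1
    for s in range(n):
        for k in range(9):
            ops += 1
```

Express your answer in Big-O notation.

Each loop level contributes: √n × n × 1. Multiplying the contributions gives O(n√n).

Answer: O(n√n)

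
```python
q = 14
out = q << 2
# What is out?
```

Trace:
`q = 14` → q = 14
`out = q << 2` → out = 56
So out = 56

Answer: 56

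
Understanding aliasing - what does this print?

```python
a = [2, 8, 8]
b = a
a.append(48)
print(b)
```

Key concept: basic list aliasing.
Step by step:
`a = [2, 8, 8]` → a = [2, 8, 8]
`b = a` → b = [2, 8, 8] (same object as a)
`a.append(48)` → a = [2, 8, 8, 48] (same object as b); b = [2, 8, 8, 48] (same object as a)
`print(b)` → prints [2, 8, 8, 48]

Answer: [2, 8, 8, 48]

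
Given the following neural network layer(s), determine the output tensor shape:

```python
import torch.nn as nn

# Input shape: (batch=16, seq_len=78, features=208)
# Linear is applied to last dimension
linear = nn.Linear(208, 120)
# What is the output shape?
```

Input: (16, 78, 208) -> Output: (16, 78, 120)

Answer: (16, 78, 120)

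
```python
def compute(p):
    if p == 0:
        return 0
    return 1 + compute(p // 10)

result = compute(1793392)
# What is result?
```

Count of digits of 1793392: 7

Answer: 7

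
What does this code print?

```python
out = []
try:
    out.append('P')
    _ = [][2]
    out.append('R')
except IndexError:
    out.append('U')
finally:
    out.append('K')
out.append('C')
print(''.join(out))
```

Execution trace: 'P' (try body) → 'U' (except IndexError) → 'K' (finally) → 'C' (after the try/except). Output: PUKC

Answer: PUKC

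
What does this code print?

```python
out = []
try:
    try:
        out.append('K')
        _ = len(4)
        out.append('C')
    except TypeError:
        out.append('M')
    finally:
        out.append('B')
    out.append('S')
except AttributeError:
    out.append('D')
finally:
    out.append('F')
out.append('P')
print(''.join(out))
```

Execution trace: 'K' (inner try body) → 'M' (inner except TypeError) → 'B' (inner finally) → 'S' (try body, no exception) → 'F' (finally) → 'P' (after the try/except). Output: KMBSFP

Answer: KMBSFP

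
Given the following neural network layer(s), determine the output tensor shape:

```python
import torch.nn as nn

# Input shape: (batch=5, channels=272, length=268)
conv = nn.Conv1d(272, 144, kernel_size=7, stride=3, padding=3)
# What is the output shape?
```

Input: (5, 272, 268) -> Output: (5, 144, 90)

Answer: (5, 144, 90)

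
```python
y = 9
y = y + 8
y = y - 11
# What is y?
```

Trace:
`y = 9` → y = 9
`y = y + 8` → y = 17
`y = y - 11` → y = 6
So y = 6

Answer: 6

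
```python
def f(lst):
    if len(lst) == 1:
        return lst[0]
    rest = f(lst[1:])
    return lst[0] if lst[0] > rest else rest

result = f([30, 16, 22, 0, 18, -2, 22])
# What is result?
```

Recursive max over [30, 16, 22, 0, 18, -2, 22] = 30

Answer: 30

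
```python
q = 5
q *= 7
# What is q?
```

Trace:
`q = 5` → q = 5
`q *= 7` → q = 35
So q = 35

Answer: 35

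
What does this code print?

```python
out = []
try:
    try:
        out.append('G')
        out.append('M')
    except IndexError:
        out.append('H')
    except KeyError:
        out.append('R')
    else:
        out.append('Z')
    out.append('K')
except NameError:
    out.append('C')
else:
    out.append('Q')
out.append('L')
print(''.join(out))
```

Execution trace: 'G' (inner try body) → 'M' (inner try body, no exception) → 'Z' (inner else) → 'K' (try body, no exception) → 'Q' (else) → 'L' (after the try/except). Output: GMZKQL

Answer: GMZKQL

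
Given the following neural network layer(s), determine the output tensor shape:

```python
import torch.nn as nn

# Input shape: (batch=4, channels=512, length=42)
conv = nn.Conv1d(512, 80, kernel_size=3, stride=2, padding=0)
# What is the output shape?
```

Input: (4, 512, 42) -> Output: (4, 80, 20)

Answer: (4, 80, 20)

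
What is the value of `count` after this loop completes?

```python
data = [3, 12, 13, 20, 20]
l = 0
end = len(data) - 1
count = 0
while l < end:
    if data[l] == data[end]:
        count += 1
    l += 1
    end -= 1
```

Count matching pairs from ends
`count` takes the values: 0

Answer: 0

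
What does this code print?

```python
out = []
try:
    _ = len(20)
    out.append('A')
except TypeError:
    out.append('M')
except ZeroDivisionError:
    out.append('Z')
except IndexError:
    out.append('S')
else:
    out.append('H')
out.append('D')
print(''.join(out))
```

Execution trace: 'M' (except TypeError) → 'D' (after the try/except). Output: MD

Answer: MD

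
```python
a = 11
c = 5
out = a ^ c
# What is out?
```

Trace:
`a = 11` → a = 11
`c = 5` → c = 5
`out = a ^ c` → out = 14
So out = 14

Answer: 14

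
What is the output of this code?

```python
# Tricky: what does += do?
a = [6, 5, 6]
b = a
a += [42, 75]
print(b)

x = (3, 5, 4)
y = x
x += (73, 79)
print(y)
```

Key concept: += behavior differs for mutable vs immutable.
Step by step:
`a = [6, 5, 6]` → a = [6, 5, 6]
`b = a` → b = [6, 5, 6] (same object as a)
`a += [42, 75]` → a = [6, 5, 6, 42, 75] (same object as b); b = [6, 5, 6, 42, 75] (same object as a)
`print(b)` → prints [6, 5, 6, 42, 75]
`x = (3, 5, 4)` → x = (3, 5, 4)
`y = x` → y = (3, 5, 4)
`x += (73, 79)` → x = (3, 5, 4, 73, 79)
`print(y)` → prints (3, 5, 4)

Answer:
[6, 5, 6, 42, 75]
(3, 5, 4)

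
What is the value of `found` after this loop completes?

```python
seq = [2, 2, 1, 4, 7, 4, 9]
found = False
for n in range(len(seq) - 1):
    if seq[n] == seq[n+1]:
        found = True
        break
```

Check consecutive duplicates in [2, 2, 1, 4, 7, 4, 9]
`found` takes the values: False → True

Answer: True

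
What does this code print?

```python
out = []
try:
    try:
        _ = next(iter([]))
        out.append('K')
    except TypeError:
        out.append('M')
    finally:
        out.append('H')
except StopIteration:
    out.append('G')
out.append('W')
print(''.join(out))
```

Execution trace: 'H' (inner finally) → 'G' (outer except StopIteration) → 'W' (after the try/except). Output: HGW

Answer: HGW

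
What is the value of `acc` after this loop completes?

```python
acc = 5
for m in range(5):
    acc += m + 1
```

Start at 5, add 1 to 5 = 20
`acc` takes the values: 5 → 6 → 8 → 11 → 15 → 20

Answer: 20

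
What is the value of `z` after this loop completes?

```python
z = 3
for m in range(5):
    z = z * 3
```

Multiply by 3, 5 times: 3 * 3^5 = 729
`z` takes the values: 3 → 9 → 27 → 81 → 243 → 729

Answer: 729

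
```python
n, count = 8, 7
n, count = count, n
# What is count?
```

Trace:
`n, count = 8, 7` → n = 8; count = 7
`n, count = count, n` → n = 7; count = 8
So count = 8

Answer: 8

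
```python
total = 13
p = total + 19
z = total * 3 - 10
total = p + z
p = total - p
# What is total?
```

Trace:
`total = 13` → total = 13
`p = total + 19` → p = 32
`z = total * 3 - 10` → z = 29
`total = p + z` → total = 61
`p = total - p` → p = 29
So total = 61

Answer: 61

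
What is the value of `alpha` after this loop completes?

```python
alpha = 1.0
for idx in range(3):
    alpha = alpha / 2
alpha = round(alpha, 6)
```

Halving LR 3 times: 1 / 2^3
`alpha` takes the values: 1.0 → 0.5 → 0.25 → 0.125

Answer: 0.125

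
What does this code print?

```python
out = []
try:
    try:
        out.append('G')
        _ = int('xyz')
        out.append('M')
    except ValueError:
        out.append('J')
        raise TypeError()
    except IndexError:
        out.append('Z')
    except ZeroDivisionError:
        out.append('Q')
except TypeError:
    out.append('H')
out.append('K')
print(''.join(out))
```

Execution trace: 'G' (inner try body) → 'J' (inner except ValueError) → 'H' (outer except TypeError) → 'K' (after the try/except). Output: GJHK

Answer: GJHK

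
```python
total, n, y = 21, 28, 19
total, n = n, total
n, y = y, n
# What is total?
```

Trace:
`total, n, y = 21, 28, 19` → total = 21; n = 28; y = 19
`total, n = n, total` → total = 28; n = 21
`n, y = y, n` → n = 19; y = 21
So total = 28

Answer: 28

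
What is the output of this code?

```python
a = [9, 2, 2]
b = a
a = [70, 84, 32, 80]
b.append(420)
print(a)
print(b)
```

Key concept: rebinding vs mutation: a is rebound to a new list, b still points at the original.
Step by step:
`a = [9, 2, 2]` → a = [9, 2, 2]
`b = a` → b = [9, 2, 2] (same object as a)
`a = [70, 84, 32, 80]` → a = [70, 84, 32, 80]
`b.append(420)` → b = [9, 2, 2, 420]
`print(a)` → prints [70, 84, 32, 80]
`print(b)` → prints [9, 2, 2, 420]

Answer:
[70, 84, 32, 80]
[9, 2, 2, 420]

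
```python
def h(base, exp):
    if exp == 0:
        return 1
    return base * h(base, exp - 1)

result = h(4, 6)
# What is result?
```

h(4, 6) = 4 * 4 * 4 * 4 * 4 * 4 = 4096

Answer: 4096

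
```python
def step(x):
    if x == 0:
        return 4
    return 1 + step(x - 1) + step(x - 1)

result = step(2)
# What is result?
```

step(x) = 1 + 2·step(x-1), step(0)=4. Closed form: (4+1)·2^2 - 1 = 19.

Answer: 19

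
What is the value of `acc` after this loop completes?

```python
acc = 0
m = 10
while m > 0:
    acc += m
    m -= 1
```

Sum 10 down to 1
`acc` takes the values: 0 → 10 → 19 → 27 → 34 → 40 → 45 → 49 → 52 → 54 → 55

Answer: 55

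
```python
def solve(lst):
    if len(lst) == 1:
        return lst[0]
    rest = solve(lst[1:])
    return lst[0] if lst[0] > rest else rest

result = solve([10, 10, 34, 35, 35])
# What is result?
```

Recursive max over [10, 10, 34, 35, 35] = 35

Answer: 35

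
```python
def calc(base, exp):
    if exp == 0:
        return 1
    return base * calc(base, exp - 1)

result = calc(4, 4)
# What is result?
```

calc(4, 4) = 4 * 4 * 4 * 4 = 256

Answer: 256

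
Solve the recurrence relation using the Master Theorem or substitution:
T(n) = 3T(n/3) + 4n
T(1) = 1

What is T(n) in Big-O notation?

By Master Theorem: a=3, b=3, f(n)=4n. Since log_3(3) = 1 and f(n) = Θ(n^1), Case 2 applies. T(n) = O(n log n).

Answer: O(n log n)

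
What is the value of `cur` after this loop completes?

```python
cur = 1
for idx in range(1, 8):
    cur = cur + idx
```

Start at 1, add 1 through 7
`cur` takes the values: 1 → 2 → 4 → 7 → 11 → 16 → 22 → 29

Answer: 29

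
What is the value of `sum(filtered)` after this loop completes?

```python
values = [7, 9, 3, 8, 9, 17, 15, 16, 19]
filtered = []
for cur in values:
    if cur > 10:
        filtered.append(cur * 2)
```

Sum of doubled values > 10
`filtered` takes the values: [] → [34] → [34, 30] → [34, 30, 32] → [34, 30, 32, 38]
So `sum(filtered)` = 134

Answer: 134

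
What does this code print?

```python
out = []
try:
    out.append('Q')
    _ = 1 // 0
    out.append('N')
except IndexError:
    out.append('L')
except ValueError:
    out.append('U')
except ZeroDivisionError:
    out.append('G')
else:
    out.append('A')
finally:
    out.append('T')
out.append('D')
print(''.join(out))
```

Execution trace: 'Q' (try body) → 'G' (except ZeroDivisionError) → 'T' (finally) → 'D' (after the try/except). Output: QGTD

Answer: QGTD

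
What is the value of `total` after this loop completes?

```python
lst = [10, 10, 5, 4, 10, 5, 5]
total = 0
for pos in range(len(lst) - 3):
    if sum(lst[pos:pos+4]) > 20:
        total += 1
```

Count windows with sum > 20
`total` takes the values: 0 → 1 → 2 → 3 → 4

Answer: 4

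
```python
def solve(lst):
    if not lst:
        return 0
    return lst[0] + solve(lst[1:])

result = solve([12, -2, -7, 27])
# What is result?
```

12 + (-2) + (-7) + 27 + 0 = 30

Answer: 30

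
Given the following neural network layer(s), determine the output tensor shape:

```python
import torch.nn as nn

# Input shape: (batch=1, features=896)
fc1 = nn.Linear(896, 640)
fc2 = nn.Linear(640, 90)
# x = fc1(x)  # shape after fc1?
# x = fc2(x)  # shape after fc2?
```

Input: (1, 896) -> after fc1: (1, 640) -> Output: (1, 90)

Answer: (1, 90)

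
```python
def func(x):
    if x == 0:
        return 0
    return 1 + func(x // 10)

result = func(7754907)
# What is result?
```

Count of digits of 7754907: 7

Answer: 7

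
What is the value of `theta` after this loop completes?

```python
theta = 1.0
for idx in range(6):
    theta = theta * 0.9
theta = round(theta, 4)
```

Exponential decay: 1.0 * 0.9^6
`theta` takes the values: 1.0 → 0.9 → 0.81 → 0.729 → 0.6561 → 0.59049 → 0.531441 → 0.5314

Answer: 0.5314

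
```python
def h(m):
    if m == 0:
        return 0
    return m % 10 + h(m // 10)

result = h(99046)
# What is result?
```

Sum of digits of 99046: 6 + 4 + 0 + 9 + 9 = 28

Answer: 28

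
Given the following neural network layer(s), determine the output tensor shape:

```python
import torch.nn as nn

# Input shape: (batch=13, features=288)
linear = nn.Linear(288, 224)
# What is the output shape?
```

Input: (13, 288) -> Output: (13, 224)

Answer: (13, 224)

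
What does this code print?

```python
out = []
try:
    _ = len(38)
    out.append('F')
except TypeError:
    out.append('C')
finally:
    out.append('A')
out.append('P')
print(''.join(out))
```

Execution trace: 'C' (except TypeError) → 'A' (finally) → 'P' (after the try/except). Output: CAP

Answer: CAP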